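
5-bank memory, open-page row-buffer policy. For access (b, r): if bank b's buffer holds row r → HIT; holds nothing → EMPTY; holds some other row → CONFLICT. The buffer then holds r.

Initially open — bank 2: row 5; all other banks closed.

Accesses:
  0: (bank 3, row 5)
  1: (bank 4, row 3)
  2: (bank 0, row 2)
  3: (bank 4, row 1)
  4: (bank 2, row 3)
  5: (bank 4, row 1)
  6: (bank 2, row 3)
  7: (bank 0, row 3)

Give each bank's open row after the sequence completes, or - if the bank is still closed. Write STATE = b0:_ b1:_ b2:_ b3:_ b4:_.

#0 (3,5) E
#1 (4,3) E
#2 (0,2) E
#3 (4,1) C  (was 3)
#4 (2,3) C  (was 5)
#5 (4,1) H  (was 1)
#6 (2,3) H  (was 3)
#7 (0,3) C  (was 2)

STATE = b0:3 b1:- b2:3 b3:5 b4:1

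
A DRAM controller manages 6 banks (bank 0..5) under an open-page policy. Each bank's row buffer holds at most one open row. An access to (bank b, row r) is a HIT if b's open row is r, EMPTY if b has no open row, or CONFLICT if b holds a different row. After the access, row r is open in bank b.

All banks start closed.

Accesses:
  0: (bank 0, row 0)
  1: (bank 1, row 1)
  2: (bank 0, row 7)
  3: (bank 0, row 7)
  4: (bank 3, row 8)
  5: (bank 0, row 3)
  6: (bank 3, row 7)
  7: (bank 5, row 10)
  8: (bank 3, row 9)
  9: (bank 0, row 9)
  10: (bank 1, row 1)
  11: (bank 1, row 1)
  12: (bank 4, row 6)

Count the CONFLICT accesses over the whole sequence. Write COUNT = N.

#0 (0,0) E
#1 (1,1) E
#2 (0,7) C  (was 0)
#3 (0,7) H  (was 7)
#4 (3,8) E
#5 (0,3) C  (was 7)
#6 (3,7) C  (was 8)
#7 (5,10) E
#8 (3,9) C  (was 7)
#9 (0,9) C  (was 3)
#10 (1,1) H  (was 1)
#11 (1,1) H  (was 1)
#12 (4,6) E

COUNT = 5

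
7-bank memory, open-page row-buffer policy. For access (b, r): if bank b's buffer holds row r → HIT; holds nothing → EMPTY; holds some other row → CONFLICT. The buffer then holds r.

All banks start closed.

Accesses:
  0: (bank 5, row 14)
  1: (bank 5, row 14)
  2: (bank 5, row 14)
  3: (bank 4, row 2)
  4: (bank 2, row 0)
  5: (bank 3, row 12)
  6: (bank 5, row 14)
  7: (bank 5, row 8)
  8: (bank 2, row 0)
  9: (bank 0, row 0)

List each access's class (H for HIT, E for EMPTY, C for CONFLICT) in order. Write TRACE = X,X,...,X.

#0 (5,14) E
#1 (5,14) H  (was 14)
#2 (5,14) H  (was 14)
#3 (4,2) E
#4 (2,0) E
#5 (3,12) E
#6 (5,14) H  (was 14)
#7 (5,8) C  (was 14)
#8 (2,0) H  (was 0)
#9 (0,0) E

TRACE = E,H,H,E,E,E,H,C,H,E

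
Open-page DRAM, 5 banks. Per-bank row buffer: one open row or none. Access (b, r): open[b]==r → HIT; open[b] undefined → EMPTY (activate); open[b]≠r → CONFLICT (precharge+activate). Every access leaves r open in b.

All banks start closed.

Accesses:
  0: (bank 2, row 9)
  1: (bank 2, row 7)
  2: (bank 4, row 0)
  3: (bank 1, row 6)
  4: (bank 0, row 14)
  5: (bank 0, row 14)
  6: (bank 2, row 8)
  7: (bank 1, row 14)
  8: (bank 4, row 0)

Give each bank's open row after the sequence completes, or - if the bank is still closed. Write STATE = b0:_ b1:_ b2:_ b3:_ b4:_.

0: bank 2 row 9 — prev None → EMPTY
1: bank 2 row 7 — prev 9 → CONFLICT
2: bank 4 row 0 — prev None → EMPTY
3: bank 1 row 6 — prev None → EMPTY
4: bank 0 row 14 — prev None → EMPTY
5: bank 0 row 14 — prev 14 → HIT
6: bank 2 row 8 — prev 7 → CONFLICT
7: bank 1 row 14 — prev 6 → CONFLICT
8: bank 4 row 0 — prev 0 → HIT

STATE = b0:14 b1:14 b2:8 b3:- b4:0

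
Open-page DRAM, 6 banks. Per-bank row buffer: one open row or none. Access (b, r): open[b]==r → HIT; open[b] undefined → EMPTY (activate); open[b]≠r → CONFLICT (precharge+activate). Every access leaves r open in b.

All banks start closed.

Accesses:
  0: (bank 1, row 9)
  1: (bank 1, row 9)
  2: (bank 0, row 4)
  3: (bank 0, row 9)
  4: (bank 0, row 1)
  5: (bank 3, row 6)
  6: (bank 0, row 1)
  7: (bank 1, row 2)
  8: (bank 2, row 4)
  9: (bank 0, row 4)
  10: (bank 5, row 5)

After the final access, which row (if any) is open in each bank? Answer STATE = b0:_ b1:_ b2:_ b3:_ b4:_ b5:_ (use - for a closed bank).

  [0] b1 r9: no row ⇒ E
  [1] b1 r9: had r9 ⇒ H
  [2] b0 r4: no row ⇒ E
  [3] b0 r9: had r4 ⇒ C
  [4] b0 r1: had r9 ⇒ C
  [5] b3 r6: no row ⇒ E
  [6] b0 r1: had r1 ⇒ H
  [7] b1 r2: had r9 ⇒ C
  [8] b2 r4: no row ⇒ E
  [9] b0 r4: had r1 ⇒ C
  [10] b5 r5: no row ⇒ E

STATE = b0:4 b1:2 b2:4 b3:6 b4:- b5:5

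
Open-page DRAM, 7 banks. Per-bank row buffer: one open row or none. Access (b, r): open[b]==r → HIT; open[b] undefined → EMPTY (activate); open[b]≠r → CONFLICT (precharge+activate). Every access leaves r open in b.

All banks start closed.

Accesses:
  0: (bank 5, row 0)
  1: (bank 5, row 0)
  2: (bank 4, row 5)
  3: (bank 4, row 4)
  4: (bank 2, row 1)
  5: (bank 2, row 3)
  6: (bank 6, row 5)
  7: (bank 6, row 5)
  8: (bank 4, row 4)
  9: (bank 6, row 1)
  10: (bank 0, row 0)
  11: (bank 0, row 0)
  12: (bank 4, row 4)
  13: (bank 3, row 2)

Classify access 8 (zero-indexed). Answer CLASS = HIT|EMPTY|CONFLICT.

CLASS = HIT

0: bank 5 row 0 — prev None → EMPTY
1: bank 5 row 0 — prev 0 → HIT
2: bank 4 row 5 — prev None → EMPTY
3: bank 4 row 4 — prev 5 → CONFLICT
4: bank 2 row 1 — prev None → EMPTY
5: bank 2 row 3 — prev 1 → CONFLICT
6: bank 6 row 5 — prev None → EMPTY
7: bank 6 row 5 — prev 5 → HIT
8: bank 4 row 4 — prev 4 → HIT
9: bank 6 row 1 — prev 5 → CONFLICT
10: bank 0 row 0 — prev None → EMPTY
11: bank 0 row 0 — prev 0 → HIT
12: bank 4 row 4 — prev 4 → HIT
13: bank 3 row 2 — prev None → EMPTY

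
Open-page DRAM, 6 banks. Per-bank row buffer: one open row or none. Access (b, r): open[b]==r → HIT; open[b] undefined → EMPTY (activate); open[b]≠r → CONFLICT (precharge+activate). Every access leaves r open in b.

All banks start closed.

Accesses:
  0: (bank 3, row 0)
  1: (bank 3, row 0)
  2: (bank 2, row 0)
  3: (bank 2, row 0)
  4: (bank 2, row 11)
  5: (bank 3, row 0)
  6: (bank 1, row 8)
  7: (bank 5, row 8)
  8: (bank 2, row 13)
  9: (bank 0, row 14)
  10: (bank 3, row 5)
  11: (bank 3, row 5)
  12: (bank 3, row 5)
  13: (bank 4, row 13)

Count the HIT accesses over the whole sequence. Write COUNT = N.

COUNT = 5

#0 (3,0) E
#1 (3,0) H  (was 0)
#2 (2,0) E
#3 (2,0) H  (was 0)
#4 (2,11) C  (was 0)
#5 (3,0) H  (was 0)
#6 (1,8) E
#7 (5,8) E
#8 (2,13) C  (was 11)
#9 (0,14) E
#10 (3,5) C  (was 0)
#11 (3,5) H  (was 5)
#12 (3,5) H  (was 5)
#13 (4,13) E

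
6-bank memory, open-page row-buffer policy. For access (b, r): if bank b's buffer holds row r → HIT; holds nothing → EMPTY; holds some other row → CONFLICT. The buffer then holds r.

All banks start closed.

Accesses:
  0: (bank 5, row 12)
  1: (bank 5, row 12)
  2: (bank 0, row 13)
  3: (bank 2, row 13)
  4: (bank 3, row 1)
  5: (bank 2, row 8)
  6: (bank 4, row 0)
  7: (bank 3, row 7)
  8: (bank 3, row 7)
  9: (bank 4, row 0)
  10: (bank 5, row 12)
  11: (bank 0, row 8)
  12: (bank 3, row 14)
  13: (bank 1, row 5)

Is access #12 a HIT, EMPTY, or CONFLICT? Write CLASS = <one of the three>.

  [0] b5 r12: no row ⇒ E
  [1] b5 r12: had r12 ⇒ H
  [2] b0 r13: no row ⇒ E
  [3] b2 r13: no row ⇒ E
  [4] b3 r1: no row ⇒ E
  [5] b2 r8: had r13 ⇒ C
  [6] b4 r0: no row ⇒ E
  [7] b3 r7: had r1 ⇒ C
  [8] b3 r7: had r7 ⇒ H
  [9] b4 r0: had r0 ⇒ H
  [10] b5 r12: had r12 ⇒ H
  [11] b0 r8: had r13 ⇒ C
  [12] b3 r14: had r7 ⇒ C
  [13] b1 r5: no row ⇒ E

CLASS = CONFLICT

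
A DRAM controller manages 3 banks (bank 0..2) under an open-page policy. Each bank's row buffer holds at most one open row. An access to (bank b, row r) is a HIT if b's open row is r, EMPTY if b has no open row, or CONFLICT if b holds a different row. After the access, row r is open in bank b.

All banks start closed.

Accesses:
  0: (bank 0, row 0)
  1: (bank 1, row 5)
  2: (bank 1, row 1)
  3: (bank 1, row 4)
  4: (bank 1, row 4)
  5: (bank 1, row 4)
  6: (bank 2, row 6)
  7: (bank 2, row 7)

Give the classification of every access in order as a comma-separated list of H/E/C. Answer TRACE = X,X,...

TRACE = E,E,C,C,H,H,E,C

  [0] b0 r0: no row ⇒ E
  [1] b1 r5: no row ⇒ E
  [2] b1 r1: had r5 ⇒ C
  [3] b1 r4: had r1 ⇒ C
  [4] b1 r4: had r4 ⇒ H
  [5] b1 r4: had r4 ⇒ H
  [6] b2 r6: no row ⇒ E
  [7] b2 r7: had r6 ⇒ C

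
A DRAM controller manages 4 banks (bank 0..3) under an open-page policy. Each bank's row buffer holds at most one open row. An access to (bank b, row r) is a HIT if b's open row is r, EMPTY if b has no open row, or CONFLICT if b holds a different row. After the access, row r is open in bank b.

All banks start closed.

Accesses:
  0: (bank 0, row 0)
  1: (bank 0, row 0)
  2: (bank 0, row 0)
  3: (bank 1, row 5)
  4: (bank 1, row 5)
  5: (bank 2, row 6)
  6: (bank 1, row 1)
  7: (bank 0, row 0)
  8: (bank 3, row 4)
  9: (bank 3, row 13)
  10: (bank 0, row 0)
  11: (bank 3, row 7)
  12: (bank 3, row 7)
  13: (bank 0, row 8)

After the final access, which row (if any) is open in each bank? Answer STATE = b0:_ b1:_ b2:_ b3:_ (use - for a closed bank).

#0 (0,0) E
#1 (0,0) H  (was 0)
#2 (0,0) H  (was 0)
#3 (1,5) E
#4 (1,5) H  (was 5)
#5 (2,6) E
#6 (1,1) C  (was 5)
#7 (0,0) H  (was 0)
#8 (3,4) E
#9 (3,13) C  (was 4)
#10 (0,0) H  (was 0)
#11 (3,7) C  (was 13)
#12 (3,7) H  (was 7)
#13 (0,8) C  (was 0)

STATE = b0:8 b1:1 b2:6 b3:7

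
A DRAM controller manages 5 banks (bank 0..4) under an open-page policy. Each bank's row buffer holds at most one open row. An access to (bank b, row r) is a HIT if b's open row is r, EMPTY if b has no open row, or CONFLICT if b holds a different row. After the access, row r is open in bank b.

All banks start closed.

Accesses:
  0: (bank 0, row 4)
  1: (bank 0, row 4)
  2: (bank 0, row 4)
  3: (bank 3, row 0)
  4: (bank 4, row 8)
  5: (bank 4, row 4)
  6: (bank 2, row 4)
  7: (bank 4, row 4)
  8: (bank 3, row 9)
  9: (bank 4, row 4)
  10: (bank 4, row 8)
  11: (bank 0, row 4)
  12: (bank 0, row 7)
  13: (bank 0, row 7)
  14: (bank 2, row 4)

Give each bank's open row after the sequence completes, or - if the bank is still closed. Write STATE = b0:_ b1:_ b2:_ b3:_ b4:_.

  [0] b0 r4: no row ⇒ E
  [1] b0 r4: had r4 ⇒ H
  [2] b0 r4: had r4 ⇒ H
  [3] b3 r0: no row ⇒ E
  [4] b4 r8: no row ⇒ E
  [5] b4 r4: had r8 ⇒ C
  [6] b2 r4: no row ⇒ E
  [7] b4 r4: had r4 ⇒ H
  [8] b3 r9: had r0 ⇒ C
  [9] b4 r4: had r4 ⇒ H
  [10] b4 r8: had r4 ⇒ C
  [11] b0 r4: had r4 ⇒ H
  [12] b0 r7: had r4 ⇒ C
  [13] b0 r7: had r7 ⇒ H
  [14] b2 r4: had r4 ⇒ H

STATE = b0:7 b1:- b2:4 b3:9 b4:8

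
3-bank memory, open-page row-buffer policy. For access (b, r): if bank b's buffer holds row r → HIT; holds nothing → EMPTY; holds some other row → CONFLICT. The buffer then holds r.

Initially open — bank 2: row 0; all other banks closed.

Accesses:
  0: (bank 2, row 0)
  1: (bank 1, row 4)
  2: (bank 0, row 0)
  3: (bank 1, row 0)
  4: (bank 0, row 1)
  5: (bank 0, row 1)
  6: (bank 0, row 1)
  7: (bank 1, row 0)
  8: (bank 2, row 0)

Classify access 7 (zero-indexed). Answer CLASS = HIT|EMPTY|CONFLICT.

CLASS = HIT

step 0: bank2 0->0 [HIT]
step 1: bank1 None->4 [EMPTY]
step 2: bank0 None->0 [EMPTY]
step 3: bank1 4->0 [CONFLICT]
step 4: bank0 0->1 [CONFLICT]
step 5: bank0 1->1 [HIT]
step 6: bank0 1->1 [HIT]
step 7: bank1 0->0 [HIT]
step 8: bank2 0->0 [HIT]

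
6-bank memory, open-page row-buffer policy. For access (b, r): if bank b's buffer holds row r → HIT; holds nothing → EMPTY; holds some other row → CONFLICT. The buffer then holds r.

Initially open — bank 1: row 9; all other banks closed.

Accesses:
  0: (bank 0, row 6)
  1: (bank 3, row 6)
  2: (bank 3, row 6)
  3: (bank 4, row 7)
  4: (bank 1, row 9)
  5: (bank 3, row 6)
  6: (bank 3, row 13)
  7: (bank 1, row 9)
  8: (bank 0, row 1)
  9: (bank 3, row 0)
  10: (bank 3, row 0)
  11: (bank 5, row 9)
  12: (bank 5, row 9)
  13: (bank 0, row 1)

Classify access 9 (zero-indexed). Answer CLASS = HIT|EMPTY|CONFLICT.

CLASS = CONFLICT

step 0: bank0 None->6 [EMPTY]
step 1: bank3 None->6 [EMPTY]
step 2: bank3 6->6 [HIT]
step 3: bank4 None->7 [EMPTY]
step 4: bank1 9->9 [HIT]
step 5: bank3 6->6 [HIT]
step 6: bank3 6->13 [CONFLICT]
step 7: bank1 9->9 [HIT]
step 8: bank0 6->1 [CONFLICT]
step 9: bank3 13->0 [CONFLICT]
step 10: bank3 0->0 [HIT]
step 11: bank5 None->9 [EMPTY]
step 12: bank5 9->9 [HIT]
step 13: bank0 1->1 [HIT]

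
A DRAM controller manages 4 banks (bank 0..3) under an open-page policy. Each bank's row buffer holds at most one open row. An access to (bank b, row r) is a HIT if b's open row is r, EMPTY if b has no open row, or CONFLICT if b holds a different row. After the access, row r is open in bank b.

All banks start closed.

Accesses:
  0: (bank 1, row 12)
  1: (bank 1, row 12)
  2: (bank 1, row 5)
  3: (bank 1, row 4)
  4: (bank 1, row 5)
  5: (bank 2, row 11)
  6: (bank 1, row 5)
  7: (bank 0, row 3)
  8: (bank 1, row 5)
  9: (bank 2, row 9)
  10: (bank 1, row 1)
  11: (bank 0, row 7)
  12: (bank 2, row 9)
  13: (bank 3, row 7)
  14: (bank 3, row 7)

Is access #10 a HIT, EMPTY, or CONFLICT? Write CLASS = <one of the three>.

CLASS = CONFLICT

step 0: bank1 None->12 [EMPTY]
step 1: bank1 12->12 [HIT]
step 2: bank1 12->5 [CONFLICT]
step 3: bank1 5->4 [CONFLICT]
step 4: bank1 4->5 [CONFLICT]
step 5: bank2 None->11 [EMPTY]
step 6: bank1 5->5 [HIT]
step 7: bank0 None->3 [EMPTY]
step 8: bank1 5->5 [HIT]
step 9: bank2 11->9 [CONFLICT]
step 10: bank1 5->1 [CONFLICT]
step 11: bank0 3->7 [CONFLICT]
step 12: bank2 9->9 [HIT]
step 13: bank3 None->7 [EMPTY]
step 14: bank3 7->7 [HIT]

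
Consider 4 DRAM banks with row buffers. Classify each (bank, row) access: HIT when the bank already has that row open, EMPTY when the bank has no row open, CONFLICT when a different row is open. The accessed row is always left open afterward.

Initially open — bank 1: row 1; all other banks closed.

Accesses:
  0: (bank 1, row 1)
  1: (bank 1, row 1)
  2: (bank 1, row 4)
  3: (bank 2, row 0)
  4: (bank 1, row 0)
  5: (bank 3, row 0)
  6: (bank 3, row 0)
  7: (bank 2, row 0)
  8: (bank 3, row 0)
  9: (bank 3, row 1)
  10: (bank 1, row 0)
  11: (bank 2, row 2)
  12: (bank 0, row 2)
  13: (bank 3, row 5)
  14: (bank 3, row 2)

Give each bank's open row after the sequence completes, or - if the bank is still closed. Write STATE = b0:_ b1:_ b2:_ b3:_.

step 0: bank1 1->1 [HIT]
step 1: bank1 1->1 [HIT]
step 2: bank1 1->4 [CONFLICT]
step 3: bank2 None->0 [EMPTY]
step 4: bank1 4->0 [CONFLICT]
step 5: bank3 None->0 [EMPTY]
step 6: bank3 0->0 [HIT]
step 7: bank2 0->0 [HIT]
step 8: bank3 0->0 [HIT]
step 9: bank3 0->1 [CONFLICT]
step 10: bank1 0->0 [HIT]
step 11: bank2 0->2 [CONFLICT]
step 12: bank0 None->2 [EMPTY]
step 13: bank3 1->5 [CONFLICT]
step 14: bank3 5->2 [CONFLICT]

STATE = b0:2 b1:0 b2:2 b3:2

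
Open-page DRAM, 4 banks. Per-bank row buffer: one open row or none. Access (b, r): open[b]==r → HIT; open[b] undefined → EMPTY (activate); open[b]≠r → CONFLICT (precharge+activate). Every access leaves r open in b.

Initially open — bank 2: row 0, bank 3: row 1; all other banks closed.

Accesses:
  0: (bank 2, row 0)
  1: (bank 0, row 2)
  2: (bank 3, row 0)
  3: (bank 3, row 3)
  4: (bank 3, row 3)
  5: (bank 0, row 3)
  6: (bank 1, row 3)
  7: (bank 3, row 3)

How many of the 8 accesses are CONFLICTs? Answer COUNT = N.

step 0: bank2 0->0 [HIT]
step 1: bank0 None->2 [EMPTY]
step 2: bank3 1->0 [CONFLICT]
step 3: bank3 0->3 [CONFLICT]
step 4: bank3 3->3 [HIT]
step 5: bank0 2->3 [CONFLICT]
step 6: bank1 None->3 [EMPTY]
step 7: bank3 3->3 [HIT]

COUNT = 3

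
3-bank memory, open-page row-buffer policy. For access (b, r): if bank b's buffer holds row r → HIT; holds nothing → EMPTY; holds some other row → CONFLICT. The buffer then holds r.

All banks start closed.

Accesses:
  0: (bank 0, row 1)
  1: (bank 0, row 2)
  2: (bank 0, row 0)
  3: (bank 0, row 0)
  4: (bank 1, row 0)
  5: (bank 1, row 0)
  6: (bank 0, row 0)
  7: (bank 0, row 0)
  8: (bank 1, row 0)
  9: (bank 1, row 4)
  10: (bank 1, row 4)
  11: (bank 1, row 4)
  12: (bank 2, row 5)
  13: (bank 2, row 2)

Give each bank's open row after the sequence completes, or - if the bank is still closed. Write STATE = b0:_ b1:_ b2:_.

0: bank 0 row 1 — prev None → EMPTY
1: bank 0 row 2 — prev 1 → CONFLICT
2: bank 0 row 0 — prev 2 → CONFLICT
3: bank 0 row 0 — prev 0 → HIT
4: bank 1 row 0 — prev None → EMPTY
5: bank 1 row 0 — prev 0 → HIT
6: bank 0 row 0 — prev 0 → HIT
7: bank 0 row 0 — prev 0 → HIT
8: bank 1 row 0 — prev 0 → HIT
9: bank 1 row 4 — prev 0 → CONFLICT
10: bank 1 row 4 — prev 4 → HIT
11: bank 1 row 4 — prev 4 → HIT
12: bank 2 row 5 — prev None → EMPTY
13: bank 2 row 2 — prev 5 → CONFLICT

STATE = b0:0 b1:4 b2:2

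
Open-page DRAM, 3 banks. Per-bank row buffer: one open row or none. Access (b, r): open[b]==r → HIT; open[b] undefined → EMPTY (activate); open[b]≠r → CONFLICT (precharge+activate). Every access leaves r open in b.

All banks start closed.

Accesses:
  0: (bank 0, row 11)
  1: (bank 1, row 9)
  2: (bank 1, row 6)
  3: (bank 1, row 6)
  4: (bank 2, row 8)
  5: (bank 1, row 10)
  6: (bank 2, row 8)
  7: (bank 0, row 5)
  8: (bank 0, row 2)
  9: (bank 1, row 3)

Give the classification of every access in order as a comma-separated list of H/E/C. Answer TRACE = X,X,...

#0 (0,11) E
#1 (1,9) E
#2 (1,6) C  (was 9)
#3 (1,6) H  (was 6)
#4 (2,8) E
#5 (1,10) C  (was 6)
#6 (2,8) H  (was 8)
#7 (0,5) C  (was 11)
#8 (0,2) C  (was 5)
#9 (1,3) C  (was 10)

TRACE = E,E,C,H,E,C,H,C,C,C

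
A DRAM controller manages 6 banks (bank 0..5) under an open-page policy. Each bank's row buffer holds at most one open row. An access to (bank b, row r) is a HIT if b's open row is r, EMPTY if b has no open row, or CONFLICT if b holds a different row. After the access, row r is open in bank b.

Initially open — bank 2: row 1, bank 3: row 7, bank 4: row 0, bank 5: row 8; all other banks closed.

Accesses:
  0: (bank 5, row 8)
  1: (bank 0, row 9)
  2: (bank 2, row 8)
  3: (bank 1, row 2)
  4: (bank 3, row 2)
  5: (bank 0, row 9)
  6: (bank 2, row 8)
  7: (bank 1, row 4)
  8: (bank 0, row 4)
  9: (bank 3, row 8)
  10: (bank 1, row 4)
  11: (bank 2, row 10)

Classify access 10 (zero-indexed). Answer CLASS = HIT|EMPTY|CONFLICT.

CLASS = HIT

#0 (5,8) H  (was 8)
#1 (0,9) E
#2 (2,8) C  (was 1)
#3 (1,2) E
#4 (3,2) C  (was 7)
#5 (0,9) H  (was 9)
#6 (2,8) H  (was 8)
#7 (1,4) C  (was 2)
#8 (0,4) C  (was 9)
#9 (3,8) C  (was 2)
#10 (1,4) H  (was 4)
#11 (2,10) C  (was 8)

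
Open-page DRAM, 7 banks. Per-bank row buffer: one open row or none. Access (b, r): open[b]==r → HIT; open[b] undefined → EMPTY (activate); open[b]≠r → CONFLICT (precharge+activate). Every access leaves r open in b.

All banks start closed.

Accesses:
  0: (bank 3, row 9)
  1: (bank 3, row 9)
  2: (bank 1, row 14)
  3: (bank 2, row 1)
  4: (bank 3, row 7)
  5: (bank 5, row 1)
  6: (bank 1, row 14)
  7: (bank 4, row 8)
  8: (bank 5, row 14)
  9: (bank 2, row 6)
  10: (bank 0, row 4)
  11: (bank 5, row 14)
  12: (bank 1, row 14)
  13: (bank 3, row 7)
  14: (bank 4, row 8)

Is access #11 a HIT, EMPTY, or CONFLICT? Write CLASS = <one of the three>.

CLASS = HIT

step 0: bank3 None->9 [EMPTY]
step 1: bank3 9->9 [HIT]
step 2: bank1 None->14 [EMPTY]
step 3: bank2 None->1 [EMPTY]
step 4: bank3 9->7 [CONFLICT]
step 5: bank5 None->1 [EMPTY]
step 6: bank1 14->14 [HIT]
step 7: bank4 None->8 [EMPTY]
step 8: bank5 1->14 [CONFLICT]
step 9: bank2 1->6 [CONFLICT]
step 10: bank0 None->4 [EMPTY]
step 11: bank5 14->14 [HIT]
step 12: bank1 14->14 [HIT]
step 13: bank3 7->7 [HIT]
step 14: bank4 8->8 [HIT]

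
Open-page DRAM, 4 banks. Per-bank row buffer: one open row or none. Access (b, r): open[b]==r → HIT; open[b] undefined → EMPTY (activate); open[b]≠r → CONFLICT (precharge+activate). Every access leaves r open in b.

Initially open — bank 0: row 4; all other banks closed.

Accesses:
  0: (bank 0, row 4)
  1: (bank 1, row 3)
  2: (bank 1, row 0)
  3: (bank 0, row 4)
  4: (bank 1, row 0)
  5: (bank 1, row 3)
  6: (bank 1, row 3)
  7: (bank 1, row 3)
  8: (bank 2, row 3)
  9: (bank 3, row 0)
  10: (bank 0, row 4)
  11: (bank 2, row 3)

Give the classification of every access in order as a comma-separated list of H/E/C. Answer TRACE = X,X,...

TRACE = H,E,C,H,H,C,H,H,E,E,H,H

  [0] b0 r4: had r4 ⇒ H
  [1] b1 r3: no row ⇒ E
  [2] b1 r0: had r3 ⇒ C
  [3] b0 r4: had r4 ⇒ H
  [4] b1 r0: had r0 ⇒ H
  [5] b1 r3: had r0 ⇒ C
  [6] b1 r3: had r3 ⇒ H
  [7] b1 r3: had r3 ⇒ H
  [8] b2 r3: no row ⇒ E
  [9] b3 r0: no row ⇒ E
  [10] b0 r4: had r4 ⇒ H
  [11] b2 r3: had r3 ⇒ H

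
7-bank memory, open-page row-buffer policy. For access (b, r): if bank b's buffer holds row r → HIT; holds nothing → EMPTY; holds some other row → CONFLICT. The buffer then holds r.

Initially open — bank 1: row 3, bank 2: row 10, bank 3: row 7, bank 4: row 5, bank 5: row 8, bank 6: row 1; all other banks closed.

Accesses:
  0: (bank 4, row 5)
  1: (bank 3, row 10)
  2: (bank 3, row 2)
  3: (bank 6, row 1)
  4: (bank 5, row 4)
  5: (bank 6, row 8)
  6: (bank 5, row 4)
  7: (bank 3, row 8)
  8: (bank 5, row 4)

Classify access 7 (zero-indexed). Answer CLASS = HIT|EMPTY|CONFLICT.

CLASS = CONFLICT

#0 (4,5) H  (was 5)
#1 (3,10) C  (was 7)
#2 (3,2) C  (was 10)
#3 (6,1) H  (was 1)
#4 (5,4) C  (was 8)
#5 (6,8) C  (was 1)
#6 (5,4) H  (was 4)
#7 (3,8) C  (was 2)
#8 (5,4) H  (was 4)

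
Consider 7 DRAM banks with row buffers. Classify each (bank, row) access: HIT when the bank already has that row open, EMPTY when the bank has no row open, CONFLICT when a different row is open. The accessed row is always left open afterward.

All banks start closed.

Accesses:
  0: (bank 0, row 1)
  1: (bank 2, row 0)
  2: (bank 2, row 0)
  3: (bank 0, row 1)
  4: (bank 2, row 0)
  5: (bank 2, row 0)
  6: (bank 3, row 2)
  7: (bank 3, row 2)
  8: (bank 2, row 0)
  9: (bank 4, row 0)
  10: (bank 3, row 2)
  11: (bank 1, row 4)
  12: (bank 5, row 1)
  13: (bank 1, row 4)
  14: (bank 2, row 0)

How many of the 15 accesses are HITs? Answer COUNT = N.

#0 (0,1) E
#1 (2,0) E
#2 (2,0) H  (was 0)
#3 (0,1) H  (was 1)
#4 (2,0) H  (was 0)
#5 (2,0) H  (was 0)
#6 (3,2) E
#7 (3,2) H  (was 2)
#8 (2,0) H  (was 0)
#9 (4,0) E
#10 (3,2) H  (was 2)
#11 (1,4) E
#12 (5,1) E
#13 (1,4) H  (was 4)
#14 (2,0) H  (was 0)

COUNT = 9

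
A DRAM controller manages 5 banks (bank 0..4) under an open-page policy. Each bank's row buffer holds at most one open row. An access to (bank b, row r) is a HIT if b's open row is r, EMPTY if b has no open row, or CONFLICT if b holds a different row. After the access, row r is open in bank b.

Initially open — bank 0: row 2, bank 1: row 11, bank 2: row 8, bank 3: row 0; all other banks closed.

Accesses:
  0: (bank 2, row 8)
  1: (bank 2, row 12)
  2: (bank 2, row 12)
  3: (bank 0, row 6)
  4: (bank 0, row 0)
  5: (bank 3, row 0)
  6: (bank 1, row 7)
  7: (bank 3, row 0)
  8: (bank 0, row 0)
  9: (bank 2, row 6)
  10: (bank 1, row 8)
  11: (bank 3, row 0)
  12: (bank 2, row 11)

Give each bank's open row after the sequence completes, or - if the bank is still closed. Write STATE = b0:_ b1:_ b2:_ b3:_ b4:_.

step 0: bank2 8->8 [HIT]
step 1: bank2 8->12 [CONFLICT]
step 2: bank2 12->12 [HIT]
step 3: bank0 2->6 [CONFLICT]
step 4: bank0 6->0 [CONFLICT]
step 5: bank3 0->0 [HIT]
step 6: bank1 11->7 [CONFLICT]
step 7: bank3 0->0 [HIT]
step 8: bank0 0->0 [HIT]
step 9: bank2 12->6 [CONFLICT]
step 10: bank1 7->8 [CONFLICT]
step 11: bank3 0->0 [HIT]
step 12: bank2 6->11 [CONFLICT]

STATE = b0:0 b1:8 b2:11 b3:0 b4:-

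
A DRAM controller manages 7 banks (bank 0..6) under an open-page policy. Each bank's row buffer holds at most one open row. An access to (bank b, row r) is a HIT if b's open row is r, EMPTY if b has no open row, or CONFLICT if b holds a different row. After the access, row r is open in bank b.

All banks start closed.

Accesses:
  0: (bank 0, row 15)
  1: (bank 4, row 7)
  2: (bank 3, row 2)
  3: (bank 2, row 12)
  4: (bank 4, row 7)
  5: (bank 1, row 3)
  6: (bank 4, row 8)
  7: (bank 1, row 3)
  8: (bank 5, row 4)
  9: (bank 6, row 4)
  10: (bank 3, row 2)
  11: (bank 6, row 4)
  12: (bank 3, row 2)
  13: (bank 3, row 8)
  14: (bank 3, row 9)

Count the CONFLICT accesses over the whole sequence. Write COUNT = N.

COUNT = 3

#0 (0,15) E
#1 (4,7) E
#2 (3,2) E
#3 (2,12) E
#4 (4,7) H  (was 7)
#5 (1,3) E
#6 (4,8) C  (was 7)
#7 (1,3) H  (was 3)
#8 (5,4) E
#9 (6,4) E
#10 (3,2) H  (was 2)
#11 (6,4) H  (was 4)
#12 (3,2) H  (was 2)
#13 (3,8) C  (was 2)
#14 (3,9) C  (was 8)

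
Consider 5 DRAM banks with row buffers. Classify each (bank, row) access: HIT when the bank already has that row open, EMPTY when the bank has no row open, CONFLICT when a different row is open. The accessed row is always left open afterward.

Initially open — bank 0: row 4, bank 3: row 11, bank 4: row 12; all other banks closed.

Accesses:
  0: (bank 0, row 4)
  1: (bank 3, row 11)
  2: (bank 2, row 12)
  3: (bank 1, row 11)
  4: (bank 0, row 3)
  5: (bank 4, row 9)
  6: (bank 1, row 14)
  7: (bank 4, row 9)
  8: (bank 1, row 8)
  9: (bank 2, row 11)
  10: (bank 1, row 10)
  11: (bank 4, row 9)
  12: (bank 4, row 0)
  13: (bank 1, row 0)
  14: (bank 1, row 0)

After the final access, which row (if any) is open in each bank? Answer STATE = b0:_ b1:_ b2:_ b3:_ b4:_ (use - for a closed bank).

  [0] b0 r4: had r4 ⇒ H
  [1] b3 r11: had r11 ⇒ H
  [2] b2 r12: no row ⇒ E
  [3] b1 r11: no row ⇒ E
  [4] b0 r3: had r4 ⇒ C
  [5] b4 r9: had r12 ⇒ C
  [6] b1 r14: had r11 ⇒ C
  [7] b4 r9: had r9 ⇒ H
  [8] b1 r8: had r14 ⇒ C
  [9] b2 r11: had r12 ⇒ C
  [10] b1 r10: had r8 ⇒ C
  [11] b4 r9: had r9 ⇒ H
  [12] b4 r0: had r9 ⇒ C
  [13] b1 r0: had r10 ⇒ C
  [14] b1 r0: had r0 ⇒ H

STATE = b0:3 b1:0 b2:11 b3:11 b4:0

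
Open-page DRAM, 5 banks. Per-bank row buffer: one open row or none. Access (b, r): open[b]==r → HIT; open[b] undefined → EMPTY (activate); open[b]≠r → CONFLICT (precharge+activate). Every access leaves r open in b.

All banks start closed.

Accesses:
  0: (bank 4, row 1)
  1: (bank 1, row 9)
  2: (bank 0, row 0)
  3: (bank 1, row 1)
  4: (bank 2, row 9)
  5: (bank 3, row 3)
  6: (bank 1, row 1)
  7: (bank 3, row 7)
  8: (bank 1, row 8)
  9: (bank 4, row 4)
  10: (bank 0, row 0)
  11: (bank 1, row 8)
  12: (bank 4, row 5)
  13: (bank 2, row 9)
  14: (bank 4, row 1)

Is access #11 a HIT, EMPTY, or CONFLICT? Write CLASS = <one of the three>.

  [0] b4 r1: no row ⇒ E
  [1] b1 r9: no row ⇒ E
  [2] b0 r0: no row ⇒ E
  [3] b1 r1: had r9 ⇒ C
  [4] b2 r9: no row ⇒ E
  [5] b3 r3: no row ⇒ E
  [6] b1 r1: had r1 ⇒ H
  [7] b3 r7: had r3 ⇒ C
  [8] b1 r8: had r1 ⇒ C
  [9] b4 r4: had r1 ⇒ C
  [10] b0 r0: had r0 ⇒ H
  [11] b1 r8: had r8 ⇒ H
  [12] b4 r5: had r4 ⇒ C
  [13] b2 r9: had r9 ⇒ H
  [14] b4 r1: had r5 ⇒ C

CLASS = HIT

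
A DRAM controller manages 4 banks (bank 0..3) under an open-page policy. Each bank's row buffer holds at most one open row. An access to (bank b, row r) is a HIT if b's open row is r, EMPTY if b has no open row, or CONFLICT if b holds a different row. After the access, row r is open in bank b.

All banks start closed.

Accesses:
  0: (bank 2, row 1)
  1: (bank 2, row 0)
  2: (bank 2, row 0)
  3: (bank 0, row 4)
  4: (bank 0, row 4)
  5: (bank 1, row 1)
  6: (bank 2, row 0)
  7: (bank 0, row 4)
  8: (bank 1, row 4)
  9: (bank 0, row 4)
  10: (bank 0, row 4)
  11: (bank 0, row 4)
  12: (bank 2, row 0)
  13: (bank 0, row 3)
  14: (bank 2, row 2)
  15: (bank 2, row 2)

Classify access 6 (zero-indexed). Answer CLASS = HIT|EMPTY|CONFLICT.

CLASS = HIT

#0 (2,1) E
#1 (2,0) C  (was 1)
#2 (2,0) H  (was 0)
#3 (0,4) E
#4 (0,4) H  (was 4)
#5 (1,1) E
#6 (2,0) H  (was 0)
#7 (0,4) H  (was 4)
#8 (1,4) C  (was 1)
#9 (0,4) H  (was 4)
#10 (0,4) H  (was 4)
#11 (0,4) H  (was 4)
#12 (2,0) H  (was 0)
#13 (0,3) C  (was 4)
#14 (2,2) C  (was 0)
#15 (2,2) H  (was 2)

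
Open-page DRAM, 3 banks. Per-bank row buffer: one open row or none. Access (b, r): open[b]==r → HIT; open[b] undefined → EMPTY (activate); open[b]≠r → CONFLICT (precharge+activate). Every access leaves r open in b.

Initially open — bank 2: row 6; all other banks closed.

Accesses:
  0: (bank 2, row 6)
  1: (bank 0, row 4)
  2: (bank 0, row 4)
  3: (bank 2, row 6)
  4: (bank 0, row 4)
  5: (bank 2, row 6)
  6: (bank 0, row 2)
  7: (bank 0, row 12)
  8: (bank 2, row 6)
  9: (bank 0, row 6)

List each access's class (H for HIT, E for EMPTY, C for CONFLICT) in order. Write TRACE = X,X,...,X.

0: bank 2 row 6 — prev 6 → HIT
1: bank 0 row 4 — prev None → EMPTY
2: bank 0 row 4 — prev 4 → HIT
3: bank 2 row 6 — prev 6 → HIT
4: bank 0 row 4 — prev 4 → HIT
5: bank 2 row 6 — prev 6 → HIT
6: bank 0 row 2 — prev 4 → CONFLICT
7: bank 0 row 12 — prev 2 → CONFLICT
8: bank 2 row 6 — prev 6 → HIT
9: bank 0 row 6 — prev 12 → CONFLICT

TRACE = H,E,H,H,H,H,C,C,H,C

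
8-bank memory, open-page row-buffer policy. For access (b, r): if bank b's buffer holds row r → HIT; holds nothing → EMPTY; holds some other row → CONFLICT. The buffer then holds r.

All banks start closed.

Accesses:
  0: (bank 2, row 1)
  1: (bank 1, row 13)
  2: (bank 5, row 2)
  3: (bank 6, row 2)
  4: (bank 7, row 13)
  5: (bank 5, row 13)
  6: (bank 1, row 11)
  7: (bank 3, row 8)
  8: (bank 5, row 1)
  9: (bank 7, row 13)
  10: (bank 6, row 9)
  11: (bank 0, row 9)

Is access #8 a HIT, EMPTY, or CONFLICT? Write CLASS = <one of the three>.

step 0: bank2 None->1 [EMPTY]
step 1: bank1 None->13 [EMPTY]
step 2: bank5 None->2 [EMPTY]
step 3: bank6 None->2 [EMPTY]
step 4: bank7 None->13 [EMPTY]
step 5: bank5 2->13 [CONFLICT]
step 6: bank1 13->11 [CONFLICT]
step 7: bank3 None->8 [EMPTY]
step 8: bank5 13->1 [CONFLICT]
step 9: bank7 13->13 [HIT]
step 10: bank6 2->9 [CONFLICT]
step 11: bank0 None->9 [EMPTY]

CLASS = CONFLICT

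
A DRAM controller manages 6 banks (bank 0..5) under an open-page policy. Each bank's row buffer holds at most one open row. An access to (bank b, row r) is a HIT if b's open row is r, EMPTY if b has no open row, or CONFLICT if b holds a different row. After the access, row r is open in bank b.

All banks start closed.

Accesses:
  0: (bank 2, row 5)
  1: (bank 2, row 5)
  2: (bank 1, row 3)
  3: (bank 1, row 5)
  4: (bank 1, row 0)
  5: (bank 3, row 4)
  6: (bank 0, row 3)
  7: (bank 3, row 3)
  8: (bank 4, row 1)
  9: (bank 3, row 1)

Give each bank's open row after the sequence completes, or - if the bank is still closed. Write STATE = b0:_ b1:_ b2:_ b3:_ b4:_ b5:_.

STATE = b0:3 b1:0 b2:5 b3:1 b4:1 b5:-

#0 (2,5) E
#1 (2,5) H  (was 5)
#2 (1,3) E
#3 (1,5) C  (was 3)
#4 (1,0) C  (was 5)
#5 (3,4) E
#6 (0,3) E
#7 (3,3) C  (was 4)
#8 (4,1) E
#9 (3,1) C  (was 3)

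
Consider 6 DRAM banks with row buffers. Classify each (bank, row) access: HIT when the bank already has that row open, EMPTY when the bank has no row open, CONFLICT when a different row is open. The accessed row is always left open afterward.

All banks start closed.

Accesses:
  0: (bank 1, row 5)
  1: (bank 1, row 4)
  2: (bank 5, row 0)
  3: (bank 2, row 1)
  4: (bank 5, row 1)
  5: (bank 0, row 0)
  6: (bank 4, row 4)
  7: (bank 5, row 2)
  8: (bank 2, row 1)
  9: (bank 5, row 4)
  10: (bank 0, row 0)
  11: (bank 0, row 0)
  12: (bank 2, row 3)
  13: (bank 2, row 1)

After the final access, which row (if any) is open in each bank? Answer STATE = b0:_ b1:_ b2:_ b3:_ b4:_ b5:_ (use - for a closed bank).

  [0] b1 r5: no row ⇒ E
  [1] b1 r4: had r5 ⇒ C
  [2] b5 r0: no row ⇒ E
  [3] b2 r1: no row ⇒ E
  [4] b5 r1: had r0 ⇒ C
  [5] b0 r0: no row ⇒ E
  [6] b4 r4: no row ⇒ E
  [7] b5 r2: had r1 ⇒ C
  [8] b2 r1: had r1 ⇒ H
  [9] b5 r4: had r2 ⇒ C
  [10] b0 r0: had r0 ⇒ H
  [11] b0 r0: had r0 ⇒ H
  [12] b2 r3: had r1 ⇒ C
  [13] b2 r1: had r3 ⇒ C

STATE = b0:0 b1:4 b2:1 b3:- b4:4 b5:4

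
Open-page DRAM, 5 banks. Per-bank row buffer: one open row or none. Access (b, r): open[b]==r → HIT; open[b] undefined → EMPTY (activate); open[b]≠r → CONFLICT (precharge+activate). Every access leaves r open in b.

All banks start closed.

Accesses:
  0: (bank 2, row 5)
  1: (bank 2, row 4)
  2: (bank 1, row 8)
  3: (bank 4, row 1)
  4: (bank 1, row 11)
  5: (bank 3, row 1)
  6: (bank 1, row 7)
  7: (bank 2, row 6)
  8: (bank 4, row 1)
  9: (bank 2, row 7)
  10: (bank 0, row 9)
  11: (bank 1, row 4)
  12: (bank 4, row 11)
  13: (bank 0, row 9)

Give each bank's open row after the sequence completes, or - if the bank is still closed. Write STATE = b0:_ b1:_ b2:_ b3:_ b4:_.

STATE = b0:9 b1:4 b2:7 b3:1 b4:11

  [0] b2 r5: no row ⇒ E
  [1] b2 r4: had r5 ⇒ C
  [2] b1 r8: no row ⇒ E
  [3] b4 r1: no row ⇒ E
  [4] b1 r11: had r8 ⇒ C
  [5] b3 r1: no row ⇒ E
  [6] b1 r7: had r11 ⇒ C
  [7] b2 r6: had r4 ⇒ C
  [8] b4 r1: had r1 ⇒ H
  [9] b2 r7: had r6 ⇒ C
  [10] b0 r9: no row ⇒ E
  [11] b1 r4: had r7 ⇒ C
  [12] b4 r11: had r1 ⇒ C
  [13] b0 r9: had r9 ⇒ H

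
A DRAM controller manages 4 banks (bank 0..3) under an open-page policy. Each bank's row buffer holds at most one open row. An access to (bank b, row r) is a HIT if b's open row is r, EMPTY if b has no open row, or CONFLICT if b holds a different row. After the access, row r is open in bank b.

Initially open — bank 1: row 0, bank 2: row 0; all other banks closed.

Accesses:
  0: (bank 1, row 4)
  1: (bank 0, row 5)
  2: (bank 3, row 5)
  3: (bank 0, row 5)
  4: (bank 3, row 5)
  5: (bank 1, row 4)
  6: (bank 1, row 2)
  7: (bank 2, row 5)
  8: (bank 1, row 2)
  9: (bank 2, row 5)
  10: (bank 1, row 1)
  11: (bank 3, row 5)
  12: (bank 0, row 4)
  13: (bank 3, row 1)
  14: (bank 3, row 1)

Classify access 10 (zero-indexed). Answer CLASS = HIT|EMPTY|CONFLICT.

CLASS = CONFLICT

  [0] b1 r4: had r0 ⇒ C
  [1] b0 r5: no row ⇒ E
  [2] b3 r5: no row ⇒ E
  [3] b0 r5: had r5 ⇒ H
  [4] b3 r5: had r5 ⇒ H
  [5] b1 r4: had r4 ⇒ H
  [6] b1 r2: had r4 ⇒ C
  [7] b2 r5: had r0 ⇒ C
  [8] b1 r2: had r2 ⇒ H
  [9] b2 r5: had r5 ⇒ H
  [10] b1 r1: had r2 ⇒ C
  [11] b3 r5: had r5 ⇒ H
  [12] b0 r4: had r5 ⇒ C
  [13] b3 r1: had r5 ⇒ C
  [14] b3 r1: had r1 ⇒ H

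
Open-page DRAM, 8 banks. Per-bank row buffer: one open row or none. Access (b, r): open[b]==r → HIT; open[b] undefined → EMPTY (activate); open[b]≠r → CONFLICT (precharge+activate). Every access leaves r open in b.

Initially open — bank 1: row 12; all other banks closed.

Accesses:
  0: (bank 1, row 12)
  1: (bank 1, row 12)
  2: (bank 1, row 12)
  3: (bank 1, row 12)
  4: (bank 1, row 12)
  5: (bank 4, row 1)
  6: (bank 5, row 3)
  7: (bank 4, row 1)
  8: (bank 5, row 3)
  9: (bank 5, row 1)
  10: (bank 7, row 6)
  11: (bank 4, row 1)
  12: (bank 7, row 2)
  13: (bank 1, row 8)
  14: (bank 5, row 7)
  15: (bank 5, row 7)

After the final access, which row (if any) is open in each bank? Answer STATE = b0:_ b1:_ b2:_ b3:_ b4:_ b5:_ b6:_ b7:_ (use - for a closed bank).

STATE = b0:- b1:8 b2:- b3:- b4:1 b5:7 b6:- b7:2

0: bank 1 row 12 — prev 12 → HIT
1: bank 1 row 12 — prev 12 → HIT
2: bank 1 row 12 — prev 12 → HIT
3: bank 1 row 12 — prev 12 → HIT
4: bank 1 row 12 — prev 12 → HIT
5: bank 4 row 1 — prev None → EMPTY
6: bank 5 row 3 — prev None → EMPTY
7: bank 4 row 1 — prev 1 → HIT
8: bank 5 row 3 — prev 3 → HIT
9: bank 5 row 1 — prev 3 → CONFLICT
10: bank 7 row 6 — prev None → EMPTY
11: bank 4 row 1 — prev 1 → HIT
12: bank 7 row 2 — prev 6 → CONFLICT
13: bank 1 row 8 — prev 12 → CONFLICT
14: bank 5 row 7 — prev 1 → CONFLICT
15: bank 5 row 7 — prev 7 → HIT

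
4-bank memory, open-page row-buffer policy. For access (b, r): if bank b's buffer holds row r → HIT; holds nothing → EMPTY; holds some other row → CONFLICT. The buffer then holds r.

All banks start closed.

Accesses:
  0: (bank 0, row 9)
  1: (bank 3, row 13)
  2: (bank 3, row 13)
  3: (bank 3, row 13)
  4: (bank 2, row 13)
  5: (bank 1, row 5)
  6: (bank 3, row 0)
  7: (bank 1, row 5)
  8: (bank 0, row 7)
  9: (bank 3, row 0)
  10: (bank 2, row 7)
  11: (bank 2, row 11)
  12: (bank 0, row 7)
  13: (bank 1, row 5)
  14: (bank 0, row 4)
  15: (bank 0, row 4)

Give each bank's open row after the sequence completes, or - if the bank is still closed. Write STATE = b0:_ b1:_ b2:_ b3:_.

STATE = b0:4 b1:5 b2:11 b3:0

step 0: bank0 None->9 [EMPTY]
step 1: bank3 None->13 [EMPTY]
step 2: bank3 13->13 [HIT]
step 3: bank3 13->13 [HIT]
step 4: bank2 None->13 [EMPTY]
step 5: bank1 None->5 [EMPTY]
step 6: bank3 13->0 [CONFLICT]
step 7: bank1 5->5 [HIT]
step 8: bank0 9->7 [CONFLICT]
step 9: bank3 0->0 [HIT]
step 10: bank2 13->7 [CONFLICT]
step 11: bank2 7->11 [CONFLICT]
step 12: bank0 7->7 [HIT]
step 13: bank1 5->5 [HIT]
step 14: bank0 7->4 [CONFLICT]
step 15: bank0 4->4 [HIT]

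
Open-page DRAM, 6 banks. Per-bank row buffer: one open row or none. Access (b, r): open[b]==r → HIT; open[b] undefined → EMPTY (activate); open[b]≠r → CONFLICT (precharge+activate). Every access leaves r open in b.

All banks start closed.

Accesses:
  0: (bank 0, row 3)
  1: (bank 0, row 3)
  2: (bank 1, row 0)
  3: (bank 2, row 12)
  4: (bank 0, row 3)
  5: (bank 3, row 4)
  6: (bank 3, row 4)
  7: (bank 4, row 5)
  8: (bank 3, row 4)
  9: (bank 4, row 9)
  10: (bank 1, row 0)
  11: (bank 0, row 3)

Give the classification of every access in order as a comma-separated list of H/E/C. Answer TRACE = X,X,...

TRACE = E,H,E,E,H,E,H,E,H,C,H,H

step 0: bank0 None->3 [EMPTY]
step 1: bank0 3->3 [HIT]
step 2: bank1 None->0 [EMPTY]
step 3: bank2 None->12 [EMPTY]
step 4: bank0 3->3 [HIT]
step 5: bank3 None->4 [EMPTY]
step 6: bank3 4->4 [HIT]
step 7: bank4 None->5 [EMPTY]
step 8: bank3 4->4 [HIT]
step 9: bank4 5->9 [CONFLICT]
step 10: bank1 0->0 [HIT]
step 11: bank0 3->3 [HIT]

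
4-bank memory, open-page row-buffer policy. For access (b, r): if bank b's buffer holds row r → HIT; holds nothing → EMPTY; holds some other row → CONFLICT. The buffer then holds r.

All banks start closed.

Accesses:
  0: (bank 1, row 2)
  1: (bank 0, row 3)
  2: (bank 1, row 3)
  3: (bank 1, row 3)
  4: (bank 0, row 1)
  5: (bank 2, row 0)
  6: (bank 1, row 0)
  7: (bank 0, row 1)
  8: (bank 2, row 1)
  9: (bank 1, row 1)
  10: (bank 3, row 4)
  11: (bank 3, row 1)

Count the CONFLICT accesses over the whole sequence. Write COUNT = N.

COUNT = 6

#0 (1,2) E
#1 (0,3) E
#2 (1,3) C  (was 2)
#3 (1,3) H  (was 3)
#4 (0,1) C  (was 3)
#5 (2,0) E
#6 (1,0) C  (was 3)
#7 (0,1) H  (was 1)
#8 (2,1) C  (was 0)
#9 (1,1) C  (was 0)
#10 (3,4) E
#11 (3,1) C  (was 4)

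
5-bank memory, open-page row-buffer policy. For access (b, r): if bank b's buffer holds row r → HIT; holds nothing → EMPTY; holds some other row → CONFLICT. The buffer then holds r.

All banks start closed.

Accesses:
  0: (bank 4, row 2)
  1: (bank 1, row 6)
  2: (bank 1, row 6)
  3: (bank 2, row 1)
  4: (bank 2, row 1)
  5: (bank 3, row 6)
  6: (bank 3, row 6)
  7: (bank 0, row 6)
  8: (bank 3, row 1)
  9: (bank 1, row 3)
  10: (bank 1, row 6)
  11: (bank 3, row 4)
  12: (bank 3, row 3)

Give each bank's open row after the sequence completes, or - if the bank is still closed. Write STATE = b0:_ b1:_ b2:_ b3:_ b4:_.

#0 (4,2) E
#1 (1,6) E
#2 (1,6) H  (was 6)
#3 (2,1) E
#4 (2,1) H  (was 1)
#5 (3,6) E
#6 (3,6) H  (was 6)
#7 (0,6) E
#8 (3,1) C  (was 6)
#9 (1,3) C  (was 6)
#10 (1,6) C  (was 3)
#11 (3,4) C  (was 1)
#12 (3,3) C  (was 4)

STATE = b0:6 b1:6 b2:1 b3:3 b4:2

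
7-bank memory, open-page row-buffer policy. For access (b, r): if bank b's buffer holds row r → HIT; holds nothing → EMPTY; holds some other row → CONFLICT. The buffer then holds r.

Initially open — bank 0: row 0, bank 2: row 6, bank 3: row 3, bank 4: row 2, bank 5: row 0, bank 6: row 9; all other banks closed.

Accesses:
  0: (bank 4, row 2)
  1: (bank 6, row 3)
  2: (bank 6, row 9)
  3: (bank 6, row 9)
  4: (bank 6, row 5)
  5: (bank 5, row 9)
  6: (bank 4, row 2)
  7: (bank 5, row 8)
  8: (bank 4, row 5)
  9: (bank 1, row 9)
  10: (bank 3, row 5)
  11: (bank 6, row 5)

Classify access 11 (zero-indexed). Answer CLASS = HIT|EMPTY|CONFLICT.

CLASS = HIT

0: bank 4 row 2 — prev 2 → HIT
1: bank 6 row 3 — prev 9 → CONFLICT
2: bank 6 row 9 — prev 3 → CONFLICT
3: bank 6 row 9 — prev 9 → HIT
4: bank 6 row 5 — prev 9 → CONFLICT
5: bank 5 row 9 — prev 0 → CONFLICT
6: bank 4 row 2 — prev 2 → HIT
7: bank 5 row 8 — prev 9 → CONFLICT
8: bank 4 row 5 — prev 2 → CONFLICT
9: bank 1 row 9 — prev None → EMPTY
10: bank 3 row 5 — prev 3 → CONFLICT
11: bank 6 row 5 — prev 5 → HIT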